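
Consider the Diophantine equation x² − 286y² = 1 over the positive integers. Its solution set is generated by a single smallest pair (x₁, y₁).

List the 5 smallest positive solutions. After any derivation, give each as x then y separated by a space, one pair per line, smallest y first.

561835 33222
631317134449 37330564740
709392124465745995 41947235681362578
797122648497793485067201 47134850318039357456520
895702806436806213240996001675 52964017256829337557486465822

[16; 1,10,3,3,2,3,3,10,1,32] for √286; ℓ=10 ⇒ convergent index 9
step 0: (16, 1)  from 16·(1,0) + (0,1)
…
step 2: (186, 11)  from 10·(17,1) + (16,1)
…
step 8: (512132, 30283)  from 10·(49703,2939) + (15102,893)
step 9: (561835, 33222)  from 1·(512132,30283) + (49703,2939)
(x₁, y₁) = (561835, 33222);  561835² − 286·33222² = 1 ✓
(561835+33222√286)^2 = 631317134449 + 37330564740√286
(561835+33222√286)^3 = 709392124465745995 + 41947235681362578√286
(561835+33222√286)^4 = 797122648497793485067201 + 47134850318039357456520√286
(561835+33222√286)^5 = 895702806436806213240996001675 + 52964017256829337557486465822√286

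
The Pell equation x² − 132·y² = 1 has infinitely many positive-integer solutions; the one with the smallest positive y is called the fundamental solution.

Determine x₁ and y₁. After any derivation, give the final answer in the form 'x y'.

√132 = [11; 2,22, …], period ℓ=2 (even) → k=1
step 0: (11, 1)  from 11·(1,0) + (0,1)
step 1: (23, 2)  from 2·(11,1) + (1,0)
(x₁, y₁) = (23, 2);  23² − 132·2² = 1 ✓

23 2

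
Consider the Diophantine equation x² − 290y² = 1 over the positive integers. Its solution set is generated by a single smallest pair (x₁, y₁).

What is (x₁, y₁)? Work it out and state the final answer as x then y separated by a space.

579 34

[17; 34] for √290; ℓ=1 ⇒ convergent index 1
i=0: a=17 ⇒ p=17, q=1
i=1: a=34 ⇒ p=579, q=34
(x₁, y₁) = (579, 34);  579² − 290·34² = 1 ✓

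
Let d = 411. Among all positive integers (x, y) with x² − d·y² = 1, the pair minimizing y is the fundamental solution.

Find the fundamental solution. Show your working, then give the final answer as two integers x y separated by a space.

√411 → a₀=20, period (3,1,1,1,19,1,1,1,3,40); ℓ=10 even so k=9
i=0: a=20 ⇒ p=20, q=1
…
i=3: a=1 ⇒ p=142, q=7
i=4: a=1 ⇒ p=223, q=11
…
i=6: a=1 ⇒ p=4602, q=227
…
i=8: a=1 ⇒ p=13583, q=670
i=9: a=3 ⇒ p=49730, q=2453
fundamental: x₁=49730, y₁=2453  (since 2473072900 − 411·6017209 = 1)

49730 2453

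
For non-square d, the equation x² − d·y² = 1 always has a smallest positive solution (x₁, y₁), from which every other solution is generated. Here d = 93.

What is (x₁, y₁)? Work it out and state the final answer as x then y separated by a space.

d=93: √d = [9; 1,1,1,4,6,4,1,1,1,18] (ℓ=10, even), read p_9/q_9
step 0: (9, 1)  from 9·(1,0) + (0,1)
…
step 3: (29, 3)  from 1·(19,2) + (10,1)
step 4: (135, 14)  from 4·(29,3) + (19,2)
step 5: (839, 87)  from 6·(135,14) + (29,3)
step 6: (3491, 362)  from 4·(839,87) + (135,14)
…
step 8: (7821, 811)  from 1·(4330,449) + (3491,362)
step 9: (12151, 1260)  from 1·(7821,811) + (4330,449)
fundamental: x₁=12151, y₁=1260  (since 147646801 − 93·1587600 = 1)

12151 1260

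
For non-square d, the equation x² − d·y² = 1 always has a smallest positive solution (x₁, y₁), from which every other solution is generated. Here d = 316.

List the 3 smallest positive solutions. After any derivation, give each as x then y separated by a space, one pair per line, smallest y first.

12799 720
327628801 18430560
8386642035199 471785474160

d=316: √d = [17; 1,3,2,8,2,3,1,34] (ℓ=8, even), read p_7/q_7
i=0: a=17 ⇒ p=17, q=1
…
i=6: a=3 ⇒ p=9937, q=559
i=7: a=1 ⇒ p=12799, q=720
→ (12799, 720).  Check: 12799²=163814401, 316·720²=163814400, difference 1.
n=2: (12799,720)∘(12799,720) = (12799·12799+316·720·720, 12799·720+720·12799) = (327628801,18430560)
n=3: (327628801,18430560)∘(12799,720) = (12799·327628801+316·720·18430560, 12799·18430560+720·327628801) = (8386642035199,471785474160)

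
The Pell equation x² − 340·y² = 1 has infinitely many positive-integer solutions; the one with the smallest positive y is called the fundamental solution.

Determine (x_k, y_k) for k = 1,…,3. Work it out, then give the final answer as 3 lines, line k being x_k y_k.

285769 15498
163327842721 8857695924
93348068572789129 5062509812995614

[18; 2,3,1,1,1,…,3,2,36] for √340; ℓ=14 ⇒ convergent index 13
k=0  a_k=18  p_k/q_k = 18/1
…
k=2  a_k=3  p_k/q_k = 129/7
…
k=4  a_k=1  p_k/q_k = 295/16
k=5  a_k=1  p_k/q_k = 461/25
k=6  a_k=1  p_k/q_k = 756/41
k=7  a_k=8  p_k/q_k = 6509/353
k=8  a_k=1  p_k/q_k = 7265/394
k=9  a_k=1  p_k/q_k = 13774/747
k=10  a_k=1  p_k/q_k = 21039/1141
k=11  a_k=1  p_k/q_k = 34813/1888
k=12  a_k=3  p_k/q_k = 125478/6805
k=13  a_k=2  p_k/q_k = 285769/15498
(x₁, y₁) = (285769, 15498);  285769² − 340·15498² = 1 ✓
n=2: (285769,15498)∘(285769,15498) = (285769·285769+340·15498·15498, 285769·15498+15498·285769) = (163327842721,8857695924)
n=3: (163327842721,8857695924)∘(285769,15498) = (285769·163327842721+340·15498·8857695924, 285769·8857695924+15498·163327842721) = (93348068572789129,5062509812995614)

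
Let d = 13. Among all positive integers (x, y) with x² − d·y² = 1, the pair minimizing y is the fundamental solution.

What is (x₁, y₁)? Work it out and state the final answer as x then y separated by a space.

649 180

√13 → a₀=3, period (1,1,1,1,6); ℓ=5 odd so k=9
step 0: (3, 1)  from 3·(1,0) + (0,1)
step 1: (4, 1)  from 1·(3,1) + (1,0)
step 2: (7, 2)  from 1·(4,1) + (3,1)
step 3: (11, 3)  from 1·(7,2) + (4,1)
…
step 5: (119, 33)  from 6·(18,5) + (11,3)
step 6: (137, 38)  from 1·(119,33) + (18,5)
…
step 8: (393, 109)  from 1·(256,71) + (137,38)
step 9: (649, 180)  from 1·(393,109) + (256,71)
→ (649, 180).  Check: 649²=421201, 13·180²=421200, difference 1.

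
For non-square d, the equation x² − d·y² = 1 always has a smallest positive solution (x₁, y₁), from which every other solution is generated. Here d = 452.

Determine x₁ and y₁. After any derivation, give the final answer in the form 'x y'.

1204353 56648

√452 = [21; 3,1,5,3,10,3,5,1,3,42, …], period ℓ=10 (even) → k=9
step 0: (21, 1)  from 21·(1,0) + (0,1)
step 1: (64, 3)  from 3·(21,1) + (1,0)
step 2: (85, 4)  from 1·(64,3) + (21,1)
step 3: (489, 23)  from 5·(85,4) + (64,3)
…
step 5: (16009, 753)  from 10·(1552,73) + (489,23)
step 6: (49579, 2332)  from 3·(16009,753) + (1552,73)
…
step 8: (313483, 14745)  from 1·(263904,12413) + (49579,2332)
step 9: (1204353, 56648)  from 3·(313483,14745) + (263904,12413)
(x₁, y₁) = (1204353, 56648);  1204353² − 452·56648² = 1 ✓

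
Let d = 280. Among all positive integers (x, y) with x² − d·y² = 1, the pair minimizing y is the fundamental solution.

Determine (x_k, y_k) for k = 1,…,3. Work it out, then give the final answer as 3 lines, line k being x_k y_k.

d=280: √d = [16; 1,2,1,2,1,32] (ℓ=6, even), read p_5/q_5
i=0: a=16 ⇒ p=16, q=1
…
i=4: a=2 ⇒ p=184, q=11
i=5: a=1 ⇒ p=251, q=15
(x₁, y₁) = (251, 15);  251² − 280·15² = 1 ✓
k=2:  x_2 = 251·251+280·15·15 = 126001,  y_2 = 251·15+15·251 = 7530
k=3:  x_3 = 251·126001+280·15·7530 = 63252251,  y_3 = 251·7530+15·126001 = 3780045

251 15
126001 7530
63252251 3780045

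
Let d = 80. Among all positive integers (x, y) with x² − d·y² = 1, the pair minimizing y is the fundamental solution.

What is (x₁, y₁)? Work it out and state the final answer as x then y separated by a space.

d=80: √d = [8; 1,16] (ℓ=2, even), read p_1/q_1
a_0=8:  p_0=8·1+0=8,  q_0=8·0+1=1
a_1=1:  p_1=1·8+1=9,  q_1=1·1+0=1
(x₁, y₁) = (9, 1);  9² − 80·1² = 1 ✓

9 1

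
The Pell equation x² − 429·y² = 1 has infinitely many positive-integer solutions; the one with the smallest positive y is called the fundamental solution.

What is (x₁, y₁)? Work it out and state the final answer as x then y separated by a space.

√429 = [20; 1,2,2,9,1,12,1,9,2,2,1,40, …], period ℓ=12 (even) → k=11
i=0: a=20 ⇒ p=20, q=1
i=1: a=1 ⇒ p=21, q=1
…
i=4: a=9 ⇒ p=1367, q=66
i=5: a=1 ⇒ p=1512, q=73
…
i=7: a=1 ⇒ p=21023, q=1015
i=8: a=9 ⇒ p=208718, q=10077
…
i=10: a=2 ⇒ p=1085636, q=52415
i=11: a=1 ⇒ p=1524095, q=73584
→ (1524095, 73584).  Check: 1524095²=2322865569025, 429·73584²=2322865569024, difference 1.

1524095 73584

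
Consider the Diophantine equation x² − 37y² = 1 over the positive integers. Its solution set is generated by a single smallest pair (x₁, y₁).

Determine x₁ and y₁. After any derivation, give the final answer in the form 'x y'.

73 12

√37 = [6; 12, …], period ℓ=1 (odd) → k=1
a_0=6:  p_0=6·1+0=6,  q_0=6·0+1=1
a_1=12:  p_1=12·6+1=73,  q_1=12·1+0=12
→ (73, 12).  Check: 73²=5329, 37·12²=5328, difference 1.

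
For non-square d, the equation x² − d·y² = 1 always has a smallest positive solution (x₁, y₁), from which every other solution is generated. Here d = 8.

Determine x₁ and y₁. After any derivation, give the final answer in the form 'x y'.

d=8: √d = [2; 1,4] (ℓ=2, even), read p_1/q_1
k=0  a_k=2  p_k/q_k = 2/1
k=1  a_k=1  p_k/q_k = 3/1
(x₁, y₁) = (3, 1);  3² − 8·1² = 1 ✓

3 1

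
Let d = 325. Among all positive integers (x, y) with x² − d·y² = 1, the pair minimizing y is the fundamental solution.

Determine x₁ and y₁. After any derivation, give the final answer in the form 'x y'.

649 36

√325 → a₀=18, period (36); ℓ=1 odd so k=1
k=0  a_k=18  p_k/q_k = 18/1
k=1  a_k=36  p_k/q_k = 649/36
fundamental: x₁=649, y₁=36  (since 421201 − 325·1296 = 1)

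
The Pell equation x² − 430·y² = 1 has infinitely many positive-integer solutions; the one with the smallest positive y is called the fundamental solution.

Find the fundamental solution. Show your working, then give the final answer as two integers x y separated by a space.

2862251 138030

[20; 1,2,1,3,1,…,2,1,40] for √430; ℓ=14 ⇒ convergent index 13
step 0: (20, 1)  from 20·(1,0) + (0,1)
step 1: (21, 1)  from 1·(20,1) + (1,0)
step 2: (62, 3)  from 2·(21,1) + (20,1)
step 3: (83, 4)  from 1·(62,3) + (21,1)
step 4: (311, 15)  from 3·(83,4) + (62,3)
step 5: (394, 19)  from 1·(311,15) + (83,4)
step 6: (2675, 129)  from 6·(394,19) + (311,15)
step 7: (21794, 1051)  from 8·(2675,129) + (394,19)
step 8: (133439, 6435)  from 6·(21794,1051) + (2675,129)
…
step 10: (599138, 28893)  from 3·(155233,7486) + (133439,6435)
step 11: (754371, 36379)  from 1·(599138,28893) + (155233,7486)
step 12: (2107880, 101651)  from 2·(754371,36379) + (599138,28893)
step 13: (2862251, 138030)  from 1·(2107880,101651) + (754371,36379)
→ (2862251, 138030).  Check: 2862251²=8192480787001, 430·138030²=8192480787000, difference 1.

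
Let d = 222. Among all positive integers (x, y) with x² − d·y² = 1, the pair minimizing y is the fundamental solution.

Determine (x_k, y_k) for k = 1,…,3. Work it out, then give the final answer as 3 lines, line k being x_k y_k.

[14; 1,8,1,28] for √222; ℓ=4 ⇒ convergent index 3
i=0: a=14 ⇒ p=14, q=1
i=1: a=1 ⇒ p=15, q=1
i=2: a=8 ⇒ p=134, q=9
i=3: a=1 ⇒ p=149, q=10
fundamental: x₁=149, y₁=10  (since 22201 − 222·100 = 1)
(149+10√222)^2 = 44401 + 2980√222
(149+10√222)^3 = 13231349 + 888030√222

149 10
44401 2980
13231349 888030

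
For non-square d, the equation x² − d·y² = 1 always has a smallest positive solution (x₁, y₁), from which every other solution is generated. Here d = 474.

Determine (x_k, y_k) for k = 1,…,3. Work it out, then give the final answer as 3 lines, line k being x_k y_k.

√474 = [21; 1,3,2,1,1,…,3,1,42, …], period ℓ=14 (even) → k=13
a_0=21:  p_0=21·1+0=21,  q_0=21·0+1=1
…
a_3=2:  p_3=2·87+22=196,  q_3=2·4+1=9
a_4=1:  p_4=1·196+87=283,  q_4=1·9+4=13
…
a_7=6:  p_7=6·762+479=5051,  q_7=6·35+22=232
…
a_12=3:  p_12=3·44218+16677=149331,  q_12=3·2031+766=6859
a_13=1:  p_13=1·149331+44218=193549,  q_13=1·6859+2031=8890
→ (193549, 8890).  Check: 193549²=37461215401, 474·8890²=37461215400, difference 1.
n=2: (193549,8890)∘(193549,8890) = (193549·193549+474·8890·8890, 193549·8890+8890·193549) = (74922430801,3441301220)
n=3: (74922430801,3441301220)∘(193549,8890) = (193549·74922430801+474·8890·3441301220, 193549·3441301220+8890·74922430801) = (29002323118011949,1332120819650670)

193549 8890
74922430801 3441301220
29002323118011949 1332120819650670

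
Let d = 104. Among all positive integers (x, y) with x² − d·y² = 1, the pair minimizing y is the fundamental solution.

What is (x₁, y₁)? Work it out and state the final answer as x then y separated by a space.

51 5

√104 = [10; 5,20, …], period ℓ=2 (even) → k=1
i=0: a=10 ⇒ p=10, q=1
i=1: a=5 ⇒ p=51, q=5
→ (51, 5).  Check: 51²=2601, 104·5²=2600, difference 1.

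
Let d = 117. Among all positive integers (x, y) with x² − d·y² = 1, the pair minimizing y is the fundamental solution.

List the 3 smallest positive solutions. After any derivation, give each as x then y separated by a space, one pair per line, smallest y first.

√117 → a₀=10, period (1,4,2,4,1,20); ℓ=6 even so k=5
a_0=10:  p_0=10·1+0=10,  q_0=10·0+1=1
…
a_4=4:  p_4=4·119+54=530,  q_4=4·11+5=49
a_5=1:  p_5=1·530+119=649,  q_5=1·49+11=60
→ (649, 60).  Check: 649²=421201, 117·60²=421200, difference 1.
(649+60√117)^2 = 842401 + 77880√117
(649+60√117)^3 = 1093435849 + 101088180√117

649 60
842401 77880
1093435849 101088180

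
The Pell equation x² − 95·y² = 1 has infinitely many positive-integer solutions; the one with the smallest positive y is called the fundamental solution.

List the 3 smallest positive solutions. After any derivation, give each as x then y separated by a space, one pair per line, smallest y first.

39 4
3041 312
237159 24332

[9; 1,2,1,18] for √95; ℓ=4 ⇒ convergent index 3
a_0=9:  p_0=9·1+0=9,  q_0=9·0+1=1
a_1=1:  p_1=1·9+1=10,  q_1=1·1+0=1
a_2=2:  p_2=2·10+9=29,  q_2=2·1+1=3
a_3=1:  p_3=1·29+10=39,  q_3=1·3+1=4
fundamental: x₁=39, y₁=4  (since 1521 − 95·16 = 1)
n=2: (39,4)∘(39,4) = (39·39+95·4·4, 39·4+4·39) = (3041,312)
n=3: (3041,312)∘(39,4) = (39·3041+95·4·312, 39·312+4·3041) = (237159,24332)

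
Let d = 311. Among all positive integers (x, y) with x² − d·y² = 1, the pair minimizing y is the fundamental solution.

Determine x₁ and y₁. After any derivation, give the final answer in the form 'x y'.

16883880 957397

d=311: √d = [17; 1,1,1,2,1,…,1,1,34] (ℓ=16, even), read p_15/q_15
k=0  a_k=17  p_k/q_k = 17/1
…
k=3  a_k=1  p_k/q_k = 53/3
…
k=7  a_k=3  p_k/q_k = 4109/233
k=8  a_k=17  p_k/q_k = 71158/4035
k=9  a_k=3  p_k/q_k = 217583/12338
…
k=11  a_k=1  p_k/q_k = 1594239/90401
…
k=13  a_k=1  p_k/q_k = 6159373/349266
k=14  a_k=1  p_k/q_k = 10724507/608131
k=15  a_k=1  p_k/q_k = 16883880/957397
(x₁, y₁) = (16883880, 957397);  16883880² − 311·957397² = 1 ✓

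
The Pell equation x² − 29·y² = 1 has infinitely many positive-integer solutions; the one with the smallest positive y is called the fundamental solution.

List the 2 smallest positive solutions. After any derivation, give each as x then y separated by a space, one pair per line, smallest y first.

9801 1820
192119201 35675640

[5; 2,1,1,2,10] for √29; ℓ=5 ⇒ convergent index 9
a_0=5:  p_0=5·1+0=5,  q_0=5·0+1=1
…
a_2=1:  p_2=1·11+5=16,  q_2=1·2+1=3
…
a_4=2:  p_4=2·27+16=70,  q_4=2·5+3=13
…
a_6=2:  p_6=2·727+70=1524,  q_6=2·135+13=283
a_7=1:  p_7=1·1524+727=2251,  q_7=1·283+135=418
a_8=1:  p_8=1·2251+1524=3775,  q_8=1·418+283=701
a_9=2:  p_9=2·3775+2251=9801,  q_9=2·701+418=1820
→ (9801, 1820).  Check: 9801²=96059601, 29·1820²=96059600, difference 1.
(9801+1820√29)^2 = 192119201 + 35675640√29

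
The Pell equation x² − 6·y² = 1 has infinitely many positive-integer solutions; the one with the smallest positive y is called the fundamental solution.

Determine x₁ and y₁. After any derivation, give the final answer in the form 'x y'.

5 2

[2; 2,4] for √6; ℓ=2 ⇒ convergent index 1
step 0: (2, 1)  from 2·(1,0) + (0,1)
step 1: (5, 2)  from 2·(2,1) + (1,0)
→ (5, 2).  Check: 5²=25, 6·2²=24, difference 1.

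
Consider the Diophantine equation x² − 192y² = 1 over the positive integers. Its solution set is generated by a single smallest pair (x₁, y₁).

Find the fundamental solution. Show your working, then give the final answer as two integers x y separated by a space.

97 7

√192 = [13; 1,5,1,26, …], period ℓ=4 (even) → k=3
k=0  a_k=13  p_k/q_k = 13/1
k=1  a_k=1  p_k/q_k = 14/1
k=2  a_k=5  p_k/q_k = 83/6
k=3  a_k=1  p_k/q_k = 97/7
(x₁, y₁) = (97, 7);  97² − 192·7² = 1 ✓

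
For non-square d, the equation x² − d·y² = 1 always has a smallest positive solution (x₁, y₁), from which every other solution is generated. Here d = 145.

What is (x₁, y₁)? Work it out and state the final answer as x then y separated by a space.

√145 → a₀=12, period (24); ℓ=1 odd so k=1
i=0: a=12 ⇒ p=12, q=1
i=1: a=24 ⇒ p=289, q=24
→ (289, 24).  Check: 289²=83521, 145·24²=83520, difference 1.

289 24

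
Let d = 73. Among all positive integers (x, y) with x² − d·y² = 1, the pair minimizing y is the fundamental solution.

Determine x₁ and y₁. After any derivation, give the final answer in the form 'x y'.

[8; 1,1,5,5,1,1,16] for √73; ℓ=7 ⇒ convergent index 13
a_0=8:  p_0=8·1+0=8,  q_0=8·0+1=1
…
a_3=5:  p_3=5·17+9=94,  q_3=5·2+1=11
…
a_6=1:  p_6=1·581+487=1068,  q_6=1·68+57=125
…
a_10=5:  p_10=5·36406+18737=200767,  q_10=5·4261+2193=23498
…
a_12=1:  p_12=1·1040241+200767=1241008,  q_12=1·121751+23498=145249
a_13=1:  p_13=1·1241008+1040241=2281249,  q_13=1·145249+121751=267000
fundamental: x₁=2281249, y₁=267000  (since 5204097000001 − 73·71289000000 = 1)

2281249 267000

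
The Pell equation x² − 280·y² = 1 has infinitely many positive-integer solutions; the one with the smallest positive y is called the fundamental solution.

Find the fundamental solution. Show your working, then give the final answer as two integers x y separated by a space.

251 15

d=280: √d = [16; 1,2,1,2,1,32] (ℓ=6, even), read p_5/q_5
k=0  a_k=16  p_k/q_k = 16/1
…
k=4  a_k=2  p_k/q_k = 184/11
k=5  a_k=1  p_k/q_k = 251/15
fundamental: x₁=251, y₁=15  (since 63001 − 280·225 = 1)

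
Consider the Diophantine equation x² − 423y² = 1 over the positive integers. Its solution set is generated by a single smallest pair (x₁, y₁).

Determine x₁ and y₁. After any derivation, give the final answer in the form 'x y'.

4607 224

d=423: √d = [20; 1,1,3,4,3,1,1,40] (ℓ=8, even), read p_7/q_7
step 0: (20, 1)  from 20·(1,0) + (0,1)
step 1: (21, 1)  from 1·(20,1) + (1,0)
step 2: (41, 2)  from 1·(21,1) + (20,1)
step 3: (144, 7)  from 3·(41,2) + (21,1)
step 4: (617, 30)  from 4·(144,7) + (41,2)
step 5: (1995, 97)  from 3·(617,30) + (144,7)
step 6: (2612, 127)  from 1·(1995,97) + (617,30)
step 7: (4607, 224)  from 1·(2612,127) + (1995,97)
(x₁, y₁) = (4607, 224);  4607² − 423·224² = 1 ✓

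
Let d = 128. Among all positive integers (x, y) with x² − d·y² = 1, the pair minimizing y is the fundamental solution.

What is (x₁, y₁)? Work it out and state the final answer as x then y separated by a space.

[11; 3,5,3,22] for √128; ℓ=4 ⇒ convergent index 3
i=0: a=11 ⇒ p=11, q=1
i=1: a=3 ⇒ p=34, q=3
i=2: a=5 ⇒ p=181, q=16
i=3: a=3 ⇒ p=577, q=51
(x₁, y₁) = (577, 51);  577² − 128·51² = 1 ✓

577 51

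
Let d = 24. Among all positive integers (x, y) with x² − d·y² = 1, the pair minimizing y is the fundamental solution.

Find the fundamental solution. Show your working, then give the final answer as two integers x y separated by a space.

5 1

[4; 1,8] for √24; ℓ=2 ⇒ convergent index 1
k=0  a_k=4  p_k/q_k = 4/1
k=1  a_k=1  p_k/q_k = 5/1
(x₁, y₁) = (5, 1);  5² − 24·1² = 1 ✓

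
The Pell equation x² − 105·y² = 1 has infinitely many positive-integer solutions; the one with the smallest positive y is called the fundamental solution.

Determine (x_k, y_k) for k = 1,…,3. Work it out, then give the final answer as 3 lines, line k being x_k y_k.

[10; 4,20] for √105; ℓ=2 ⇒ convergent index 1
i=0: a=10 ⇒ p=10, q=1
i=1: a=4 ⇒ p=41, q=4
fundamental: x₁=41, y₁=4  (since 1681 − 105·16 = 1)
k=2:  x_2 = 41·41+105·4·4 = 3361,  y_2 = 41·4+4·41 = 328
k=3:  x_3 = 41·3361+105·4·328 = 275561,  y_3 = 41·328+4·3361 = 26892

41 4
3361 328
275561 26892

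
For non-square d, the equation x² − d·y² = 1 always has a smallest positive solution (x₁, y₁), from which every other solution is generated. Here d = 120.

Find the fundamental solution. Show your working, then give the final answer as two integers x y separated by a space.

11 1

[10; 1,20] for √120; ℓ=2 ⇒ convergent index 1
k=0  a_k=10  p_k/q_k = 10/1
k=1  a_k=1  p_k/q_k = 11/1
→ (11, 1).  Check: 11²=121, 120·1²=120, difference 1.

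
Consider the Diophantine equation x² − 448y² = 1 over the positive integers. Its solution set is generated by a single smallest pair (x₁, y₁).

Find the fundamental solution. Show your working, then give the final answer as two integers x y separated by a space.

127 6

[21; 6,42] for √448; ℓ=2 ⇒ convergent index 1
step 0: (21, 1)  from 21·(1,0) + (0,1)
step 1: (127, 6)  from 6·(21,1) + (1,0)
→ (127, 6).  Check: 127²=16129, 448·6²=16128, difference 1.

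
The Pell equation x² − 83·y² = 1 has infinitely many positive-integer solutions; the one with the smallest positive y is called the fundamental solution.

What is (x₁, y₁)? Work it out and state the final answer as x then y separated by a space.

[9; 9,18] for √83; ℓ=2 ⇒ convergent index 1
step 0: (9, 1)  from 9·(1,0) + (0,1)
step 1: (82, 9)  from 9·(9,1) + (1,0)
fundamental: x₁=82, y₁=9  (since 6724 − 83·81 = 1)

82 9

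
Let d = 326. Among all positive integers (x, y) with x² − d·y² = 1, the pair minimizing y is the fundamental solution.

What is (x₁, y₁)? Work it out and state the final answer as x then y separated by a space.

√326 = [18; 18,36, …], period ℓ=2 (even) → k=1
a_0=18:  p_0=18·1+0=18,  q_0=18·0+1=1
a_1=18:  p_1=18·18+1=325,  q_1=18·1+0=18
→ (325, 18).  Check: 325²=105625, 326·18²=105624, difference 1.

325 18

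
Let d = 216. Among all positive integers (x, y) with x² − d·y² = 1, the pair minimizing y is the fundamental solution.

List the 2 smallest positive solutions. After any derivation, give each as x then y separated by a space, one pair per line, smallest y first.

d=216: √d = [14; 1,2,3,2,1,28] (ℓ=6, even), read p_5/q_5
step 0: (14, 1)  from 14·(1,0) + (0,1)
step 1: (15, 1)  from 1·(14,1) + (1,0)
step 2: (44, 3)  from 2·(15,1) + (14,1)
…
step 4: (338, 23)  from 2·(147,10) + (44,3)
step 5: (485, 33)  from 1·(338,23) + (147,10)
→ (485, 33).  Check: 485²=235225, 216·33²=235224, difference 1.
n=2: (485,33)∘(485,33) = (485·485+216·33·33, 485·33+33·485) = (470449,32010)

485 33
470449 32010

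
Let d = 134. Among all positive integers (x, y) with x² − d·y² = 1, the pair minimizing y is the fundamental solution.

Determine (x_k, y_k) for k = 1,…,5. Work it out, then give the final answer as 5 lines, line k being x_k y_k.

d=134: √d = [11; 1,1,2,1,3,…,1,1,22] (ℓ=14, even), read p_13/q_13
a_0=11:  p_0=11·1+0=11,  q_0=11·0+1=1
…
a_2=1:  p_2=1·12+11=23,  q_2=1·1+1=2
…
a_7=10:  p_7=10·382+301=4121,  q_7=10·33+26=356
…
a_12=1:  p_12=1·61896+22133=84029,  q_12=1·5347+1912=7259
a_13=1:  p_13=1·84029+61896=145925,  q_13=1·7259+5347=12606
fundamental: x₁=145925, y₁=12606  (since 21294105625 − 134·158911236 = 1)
n=2: (145925,12606)∘(145925,12606) = (145925·145925+134·12606·12606, 145925·12606+12606·145925) = (42588211249,3679061100)
n=3: (42588211249,3679061100)∘(145925,12606) = (145925·42588211249+134·12606·3679061100, 145925·3679061100+12606·42588211249) = (12429369452874725,1073733982022394)
n=4: (12429369452874725,1073733982022394)∘(145925,12606) = (145925·12429369452874725+134·12606·1073733982022394, 145925·1073733982022394+12606·12429369452874725) = (3627511474778900280001,313369262649556627800)
n=5: (3627511474778900280001,313369262649556627800)∘(145925,12606) = (145925·3627511474778900280001+134·12606·313369262649556627800, 145925·313369262649556627800+12606·3627511474778900280001) = (1058689223901792677265417125,91456819303199367841407606)

145925 12606
42588211249 3679061100
12429369452874725 1073733982022394
3627511474778900280001 313369262649556627800
1058689223901792677265417125 91456819303199367841407606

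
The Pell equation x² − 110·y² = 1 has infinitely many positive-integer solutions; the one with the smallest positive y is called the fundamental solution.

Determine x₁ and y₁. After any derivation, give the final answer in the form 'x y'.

√110 → a₀=10, period (2,20); ℓ=2 even so k=1
a_0=10:  p_0=10·1+0=10,  q_0=10·0+1=1
a_1=2:  p_1=2·10+1=21,  q_1=2·1+0=2
(x₁, y₁) = (21, 2);  21² − 110·2² = 1 ✓

21 2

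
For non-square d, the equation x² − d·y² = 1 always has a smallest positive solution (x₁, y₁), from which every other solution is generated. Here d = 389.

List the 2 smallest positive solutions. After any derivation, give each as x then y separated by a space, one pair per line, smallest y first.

d=389: √d = [19; 1,2,1,1,1,1,2,1,38] (ℓ=9, odd), read p_17/q_17
step 0: (19, 1)  from 19·(1,0) + (0,1)
step 1: (20, 1)  from 1·(19,1) + (1,0)
step 2: (59, 3)  from 2·(20,1) + (19,1)
step 3: (79, 4)  from 1·(59,3) + (20,1)
…
step 7: (927, 47)  from 2·(355,18) + (217,11)
step 8: (1282, 65)  from 1·(927,47) + (355,18)
step 9: (49643, 2517)  from 38·(1282,65) + (927,47)
…
step 12: (202418, 10263)  from 1·(151493,7681) + (50925,2582)
…
step 14: (556329, 28207)  from 1·(353911,17944) + (202418,10263)
step 15: (910240, 46151)  from 1·(556329,28207) + (353911,17944)
step 16: (2376809, 120509)  from 2·(910240,46151) + (556329,28207)
step 17: (3287049, 166660)  from 1·(2376809,120509) + (910240,46151)
(x₁, y₁) = (3287049, 166660);  3287049² − 389·166660² = 1 ✓
(3287049+166660√389)^2 = 21609382256801 + 1095639172680√389

3287049 166660
21609382256801 1095639172680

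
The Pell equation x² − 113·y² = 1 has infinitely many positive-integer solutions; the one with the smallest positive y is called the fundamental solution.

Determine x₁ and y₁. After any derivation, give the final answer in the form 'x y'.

1204353 113296

d=113: √d = [10; 1,1,1,2,2,1,1,1,20] (ℓ=9, odd), read p_17/q_17
i=0: a=10 ⇒ p=10, q=1
…
i=4: a=2 ⇒ p=85, q=8
…
i=11: a=1 ⇒ p=32794, q=3085
i=12: a=1 ⇒ p=49579, q=4664
i=13: a=2 ⇒ p=131952, q=12413
…
i=16: a=1 ⇒ p=758918, q=71393
i=17: a=1 ⇒ p=1204353, q=113296
→ (1204353, 113296).  Check: 1204353²=1450466148609, 113·113296²=1450466148608, difference 1.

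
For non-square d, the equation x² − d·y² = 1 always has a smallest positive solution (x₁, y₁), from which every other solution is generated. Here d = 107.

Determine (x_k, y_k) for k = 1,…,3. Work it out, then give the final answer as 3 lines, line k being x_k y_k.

962 93
1850887 178932
3561105626 344265075

d=107: √d = [10; 2,1,9,1,2,20] (ℓ=6, even), read p_5/q_5
i=0: a=10 ⇒ p=10, q=1
i=1: a=2 ⇒ p=21, q=2
i=2: a=1 ⇒ p=31, q=3
i=3: a=9 ⇒ p=300, q=29
i=4: a=1 ⇒ p=331, q=32
i=5: a=2 ⇒ p=962, q=93
→ (962, 93).  Check: 962²=925444, 107·93²=925443, difference 1.
k=2:  x_2 = 962·962+107·93·93 = 1850887,  y_2 = 962·93+93·962 = 178932
k=3:  x_3 = 962·1850887+107·93·178932 = 3561105626,  y_3 = 962·178932+93·1850887 = 344265075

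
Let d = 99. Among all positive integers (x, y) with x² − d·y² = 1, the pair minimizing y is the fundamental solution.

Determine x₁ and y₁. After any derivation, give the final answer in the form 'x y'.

10 1

[9; 1,18] for √99; ℓ=2 ⇒ convergent index 1
i=0: a=9 ⇒ p=9, q=1
i=1: a=1 ⇒ p=10, q=1
fundamental: x₁=10, y₁=1  (since 100 − 99·1 = 1)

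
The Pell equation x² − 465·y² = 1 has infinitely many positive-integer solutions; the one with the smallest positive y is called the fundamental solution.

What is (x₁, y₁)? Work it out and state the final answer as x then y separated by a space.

√465 = [21; 1,1,3,2,2,2,3,1,1,42, …], period ℓ=10 (even) → k=9
i=0: a=21 ⇒ p=21, q=1
i=1: a=1 ⇒ p=22, q=1
i=2: a=1 ⇒ p=43, q=2
i=3: a=3 ⇒ p=151, q=7
…
i=5: a=2 ⇒ p=841, q=39
i=6: a=2 ⇒ p=2027, q=94
…
i=8: a=1 ⇒ p=8949, q=415
i=9: a=1 ⇒ p=15871, q=736
fundamental: x₁=15871, y₁=736  (since 251888641 − 465·541696 = 1)

15871 736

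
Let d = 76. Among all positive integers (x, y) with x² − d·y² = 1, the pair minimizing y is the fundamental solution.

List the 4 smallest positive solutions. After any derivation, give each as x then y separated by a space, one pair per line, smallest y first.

57799 6630
6681448801 766414740
772362118440199 88596011107890
89283516160768675201 10241521691283453480

[8; 1,2,1,1,5,4,5,1,1,2,1,16] for √76; ℓ=12 ⇒ convergent index 11
step 0: (8, 1)  from 8·(1,0) + (0,1)
…
step 2: (26, 3)  from 2·(9,1) + (8,1)
step 3: (35, 4)  from 1·(26,3) + (9,1)
…
step 5: (340, 39)  from 5·(61,7) + (35,4)
…
step 10: (41488, 4759)  from 2·(16311,1871) + (8866,1017)
step 11: (57799, 6630)  from 1·(41488,4759) + (16311,1871)
(x₁, y₁) = (57799, 6630);  57799² − 76·6630² = 1 ✓
k=2:  x_2 = 57799·57799+76·6630·6630 = 6681448801,  y_2 = 57799·6630+6630·57799 = 766414740
k=3:  x_3 = 57799·6681448801+76·6630·766414740 = 772362118440199,  y_3 = 57799·766414740+6630·6681448801 = 88596011107890
k=4:  x_4 = 57799·772362118440199+76·6630·88596011107890 = 89283516160768675201,  y_4 = 57799·88596011107890+6630·772362118440199 = 10241521691283453480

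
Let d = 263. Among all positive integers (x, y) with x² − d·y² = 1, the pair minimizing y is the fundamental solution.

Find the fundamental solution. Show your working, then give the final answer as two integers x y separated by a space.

139128 8579

√263 → a₀=16, period (4,1,1,1,1,15,1,1,1,1,4,32); ℓ=12 even so k=11
i=0: a=16 ⇒ p=16, q=1
i=1: a=4 ⇒ p=65, q=4
…
i=4: a=1 ⇒ p=227, q=14
…
i=6: a=15 ⇒ p=5822, q=359
…
i=9: a=1 ⇒ p=18212, q=1123
i=10: a=1 ⇒ p=30229, q=1864
i=11: a=4 ⇒ p=139128, q=8579
fundamental: x₁=139128, y₁=8579  (since 19356600384 − 263·73599241 = 1)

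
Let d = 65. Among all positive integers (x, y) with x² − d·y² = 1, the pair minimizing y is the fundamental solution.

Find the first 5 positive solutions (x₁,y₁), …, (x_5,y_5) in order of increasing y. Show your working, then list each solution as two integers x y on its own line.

d=65: √d = [8; 16] (ℓ=1, odd), read p_1/q_1
i=0: a=8 ⇒ p=8, q=1
i=1: a=16 ⇒ p=129, q=16
→ (129, 16).  Check: 129²=16641, 65·16²=16640, difference 1.
k=2:  x_2 = 129·129+65·16·16 = 33281,  y_2 = 129·16+16·129 = 4128
k=3:  x_3 = 129·33281+65·16·4128 = 8586369,  y_3 = 129·4128+16·33281 = 1065008
k=4:  x_4 = 129·8586369+65·16·1065008 = 2215249921,  y_4 = 129·1065008+16·8586369 = 274767936
k=5:  x_5 = 129·2215249921+65·16·274767936 = 571525893249,  y_5 = 129·274767936+16·2215249921 = 70889062480

129 16
33281 4128
8586369 1065008
2215249921 274767936
571525893249 70889062480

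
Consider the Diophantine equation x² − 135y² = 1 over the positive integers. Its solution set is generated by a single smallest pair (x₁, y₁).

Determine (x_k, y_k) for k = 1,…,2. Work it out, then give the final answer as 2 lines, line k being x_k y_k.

√135 → a₀=11, period (1,1,1,1,1,1,1,22); ℓ=8 even so k=7
a_0=11:  p_0=11·1+0=11,  q_0=11·0+1=1
a_1=1:  p_1=1·11+1=12,  q_1=1·1+0=1
a_2=1:  p_2=1·12+11=23,  q_2=1·1+1=2
a_3=1:  p_3=1·23+12=35,  q_3=1·2+1=3
…
a_5=1:  p_5=1·58+35=93,  q_5=1·5+3=8
a_6=1:  p_6=1·93+58=151,  q_6=1·8+5=13
a_7=1:  p_7=1·151+93=244,  q_7=1·13+8=21
→ (244, 21).  Check: 244²=59536, 135·21²=59535, difference 1.
(244+21√135)^2 = 119071 + 10248√135

244 21
119071 10248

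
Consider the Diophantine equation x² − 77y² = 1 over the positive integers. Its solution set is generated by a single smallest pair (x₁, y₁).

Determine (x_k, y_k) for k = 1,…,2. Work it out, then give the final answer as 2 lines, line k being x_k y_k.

[8; 1,3,2,3,1,16] for √77; ℓ=6 ⇒ convergent index 5
step 0: (8, 1)  from 8·(1,0) + (0,1)
step 1: (9, 1)  from 1·(8,1) + (1,0)
…
step 3: (79, 9)  from 2·(35,4) + (9,1)
step 4: (272, 31)  from 3·(79,9) + (35,4)
step 5: (351, 40)  from 1·(272,31) + (79,9)
(x₁, y₁) = (351, 40);  351² − 77·40² = 1 ✓
(x_2, y_2) = (351·351 + 77·40·40, 351·40 + 40·351) = (246401, 28080)

351 40
246401 28080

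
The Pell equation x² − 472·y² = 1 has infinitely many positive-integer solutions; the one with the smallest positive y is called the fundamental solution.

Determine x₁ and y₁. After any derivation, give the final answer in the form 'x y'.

[21; 1,2,1,1,1,…,2,1,42] for √472; ℓ=14 ⇒ convergent index 13
a_0=21:  p_0=21·1+0=21,  q_0=21·0+1=1
a_1=1:  p_1=1·21+1=22,  q_1=1·1+0=1
…
a_5=1:  p_5=1·152+87=239,  q_5=1·7+4=11
…
a_7=5:  p_7=5·1108+239=5779,  q_7=5·51+11=266
a_8=4:  p_8=4·5779+1108=24224,  q_8=4·266+51=1115
a_9=1:  p_9=1·24224+5779=30003,  q_9=1·1115+266=1381
…
a_12=2:  p_12=2·84230+54227=222687,  q_12=2·3877+2496=10250
a_13=1:  p_13=1·222687+84230=306917,  q_13=1·10250+3877=14127
→ (306917, 14127).  Check: 306917²=94198044889, 472·14127²=94198044888, difference 1.

306917 14127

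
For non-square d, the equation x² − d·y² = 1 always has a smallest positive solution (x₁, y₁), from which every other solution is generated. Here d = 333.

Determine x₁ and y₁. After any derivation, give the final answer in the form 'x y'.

[18; 4,36] for √333; ℓ=2 ⇒ convergent index 1
step 0: (18, 1)  from 18·(1,0) + (0,1)
step 1: (73, 4)  from 4·(18,1) + (1,0)
(x₁, y₁) = (73, 4);  73² − 333·4² = 1 ✓

73 4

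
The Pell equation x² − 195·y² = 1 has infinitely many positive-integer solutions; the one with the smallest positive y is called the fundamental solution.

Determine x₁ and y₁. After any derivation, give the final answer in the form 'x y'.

√195 → a₀=13, period (1,26); ℓ=2 even so k=1
i=0: a=13 ⇒ p=13, q=1
i=1: a=1 ⇒ p=14, q=1
(x₁, y₁) = (14, 1);  14² − 195·1² = 1 ✓

14 1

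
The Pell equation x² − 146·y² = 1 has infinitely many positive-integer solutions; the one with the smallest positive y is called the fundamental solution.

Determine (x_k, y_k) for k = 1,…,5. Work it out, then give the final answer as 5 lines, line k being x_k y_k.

√146 → a₀=12, period (12,24); ℓ=2 even so k=1
step 0: (12, 1)  from 12·(1,0) + (0,1)
step 1: (145, 12)  from 12·(12,1) + (1,0)
→ (145, 12).  Check: 145²=21025, 146·12²=21024, difference 1.
(x_2, y_2) = (145·145 + 146·12·12, 145·12 + 12·145) = (42049, 3480)
(x_3, y_3) = (145·42049 + 146·12·3480, 145·3480 + 12·42049) = (12194065, 1009188)
(x_4, y_4) = (145·12194065 + 146·12·1009188, 145·1009188 + 12·12194065) = (3536236801, 292661040)
(x_5, y_5) = (145·3536236801 + 146·12·292661040, 145·292661040 + 12·3536236801) = (1025496478225, 84870692412)

145 12
42049 3480
12194065 1009188
3536236801 292661040
1025496478225 84870692412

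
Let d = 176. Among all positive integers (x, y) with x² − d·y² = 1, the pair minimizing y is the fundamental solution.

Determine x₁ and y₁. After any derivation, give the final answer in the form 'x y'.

d=176: √d = [13; 3,1,3,26] (ℓ=4, even), read p_3/q_3
i=0: a=13 ⇒ p=13, q=1
…
i=2: a=1 ⇒ p=53, q=4
i=3: a=3 ⇒ p=199, q=15
fundamental: x₁=199, y₁=15  (since 39601 − 176·225 = 1)

199 15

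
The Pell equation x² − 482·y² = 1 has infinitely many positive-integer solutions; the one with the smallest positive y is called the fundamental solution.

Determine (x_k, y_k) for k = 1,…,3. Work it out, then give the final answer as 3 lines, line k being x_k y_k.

√482 → a₀=21, period (1,20,1,42); ℓ=4 even so k=3
i=0: a=21 ⇒ p=21, q=1
i=1: a=1 ⇒ p=22, q=1
i=2: a=20 ⇒ p=461, q=21
i=3: a=1 ⇒ p=483, q=22
→ (483, 22).  Check: 483²=233289, 482·22²=233288, difference 1.
(x_2, y_2) = (483·483 + 482·22·22, 483·22 + 22·483) = (466577, 21252)
(x_3, y_3) = (483·466577 + 482·22·21252, 483·21252 + 22·466577) = (450712899, 20529410)

483 22
466577 21252
450712899 20529410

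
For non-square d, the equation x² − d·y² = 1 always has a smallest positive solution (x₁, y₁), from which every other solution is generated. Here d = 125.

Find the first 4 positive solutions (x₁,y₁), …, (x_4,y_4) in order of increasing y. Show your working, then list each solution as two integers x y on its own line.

930249 83204
1730726404001 154800875592
3220013013190122249 288006719437081612
5990827771012465337616001 535835925499096664087184

√125 → a₀=11, period (5,1,1,5,22); ℓ=5 odd so k=9
step 0: (11, 1)  from 11·(1,0) + (0,1)
step 1: (56, 5)  from 5·(11,1) + (1,0)
…
step 3: (123, 11)  from 1·(67,6) + (56,5)
step 4: (682, 61)  from 5·(123,11) + (67,6)
step 5: (15127, 1353)  from 22·(682,61) + (123,11)
step 6: (76317, 6826)  from 5·(15127,1353) + (682,61)
step 7: (91444, 8179)  from 1·(76317,6826) + (15127,1353)
step 8: (167761, 15005)  from 1·(91444,8179) + (76317,6826)
step 9: (930249, 83204)  from 5·(167761,15005) + (91444,8179)
→ (930249, 83204).  Check: 930249²=865363202001, 125·83204²=865363202000, difference 1.
n=2: (930249,83204)∘(930249,83204) = (930249·930249+125·83204·83204, 930249·83204+83204·930249) = (1730726404001,154800875592)
n=3: (1730726404001,154800875592)∘(930249,83204) = (930249·1730726404001+125·83204·154800875592, 930249·154800875592+83204·1730726404001) = (3220013013190122249,288006719437081612)
n=4: (3220013013190122249,288006719437081612)∘(930249,83204) = (930249·3220013013190122249+125·83204·288006719437081612, 930249·288006719437081612+83204·3220013013190122249) = (5990827771012465337616001,535835925499096664087184)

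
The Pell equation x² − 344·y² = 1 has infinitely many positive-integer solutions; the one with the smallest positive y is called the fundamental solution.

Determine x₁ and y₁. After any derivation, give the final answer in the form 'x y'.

10405 561

√344 → a₀=18, period (1,1,4,1,3,1,4,1,1,36); ℓ=10 even so k=9
a_0=18:  p_0=18·1+0=18,  q_0=18·0+1=1
a_1=1:  p_1=1·18+1=19,  q_1=1·1+0=1
…
a_3=4:  p_3=4·37+19=167,  q_3=4·2+1=9
…
a_8=1:  p_8=1·4711+983=5694,  q_8=1·254+53=307
a_9=1:  p_9=1·5694+4711=10405,  q_9=1·307+254=561
→ (10405, 561).  Check: 10405²=108264025, 344·561²=108264024, difference 1.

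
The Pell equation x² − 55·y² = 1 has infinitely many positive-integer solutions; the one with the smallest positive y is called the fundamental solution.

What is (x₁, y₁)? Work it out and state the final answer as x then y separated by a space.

89 12

√55 = [7; 2,2,2,14, …], period ℓ=4 (even) → k=3
step 0: (7, 1)  from 7·(1,0) + (0,1)
…
step 2: (37, 5)  from 2·(15,2) + (7,1)
step 3: (89, 12)  from 2·(37,5) + (15,2)
→ (89, 12).  Check: 89²=7921, 55·12²=7920, difference 1.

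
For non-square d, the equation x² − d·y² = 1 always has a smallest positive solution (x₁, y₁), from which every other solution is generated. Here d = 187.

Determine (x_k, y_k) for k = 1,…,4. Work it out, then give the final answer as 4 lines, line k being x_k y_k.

[13; 1,2,13,2,1,26] for √187; ℓ=6 ⇒ convergent index 5
i=0: a=13 ⇒ p=13, q=1
…
i=2: a=2 ⇒ p=41, q=3
i=3: a=13 ⇒ p=547, q=40
i=4: a=2 ⇒ p=1135, q=83
i=5: a=1 ⇒ p=1682, q=123
→ (1682, 123).  Check: 1682²=2829124, 187·123²=2829123, difference 1.
(1682+123√187)^2 = 5658247 + 413772√187
(1682+123√187)^3 = 19034341226 + 1391928885√187
(1682+123√187)^4 = 64031518226017 + 4682448355368√187

1682 123
5658247 413772
19034341226 1391928885
64031518226017 4682448355368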